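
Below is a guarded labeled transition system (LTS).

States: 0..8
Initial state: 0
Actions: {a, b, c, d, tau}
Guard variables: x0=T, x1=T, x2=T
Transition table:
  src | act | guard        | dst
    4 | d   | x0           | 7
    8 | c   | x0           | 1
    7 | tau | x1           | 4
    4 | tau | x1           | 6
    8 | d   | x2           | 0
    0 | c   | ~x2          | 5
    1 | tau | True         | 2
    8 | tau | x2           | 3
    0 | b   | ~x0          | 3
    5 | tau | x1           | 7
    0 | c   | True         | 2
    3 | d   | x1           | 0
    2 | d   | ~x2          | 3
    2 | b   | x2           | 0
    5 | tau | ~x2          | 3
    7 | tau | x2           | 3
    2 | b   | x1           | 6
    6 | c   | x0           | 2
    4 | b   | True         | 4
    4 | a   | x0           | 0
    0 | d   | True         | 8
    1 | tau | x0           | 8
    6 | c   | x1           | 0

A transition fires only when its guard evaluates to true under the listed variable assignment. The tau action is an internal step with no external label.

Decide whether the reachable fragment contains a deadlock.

Answer: DEADLOCK-FREE

Analysis:
Reachable = {0,1,2,3,6,8}
  0: c→2  d→8  [2 out]
  1: tau→2  tau→8  [2 out]
  2: b→0  b→6  [2 out]
  3: d→0  [1 out]
  6: c→0  c→2  [2 out]
  8: c→1  d→0  tau→3  [3 out]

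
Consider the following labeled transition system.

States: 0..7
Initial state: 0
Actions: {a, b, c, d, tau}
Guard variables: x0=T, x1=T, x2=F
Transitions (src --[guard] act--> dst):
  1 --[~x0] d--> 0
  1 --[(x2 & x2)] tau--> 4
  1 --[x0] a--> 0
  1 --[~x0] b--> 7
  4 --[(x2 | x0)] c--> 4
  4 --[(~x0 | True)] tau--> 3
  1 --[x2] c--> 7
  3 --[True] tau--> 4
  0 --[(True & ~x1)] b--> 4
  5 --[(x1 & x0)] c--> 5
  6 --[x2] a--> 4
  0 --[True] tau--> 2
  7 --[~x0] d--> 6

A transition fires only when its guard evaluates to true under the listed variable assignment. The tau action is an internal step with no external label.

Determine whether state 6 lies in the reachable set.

Guard filter leaves 6 enabled edge(s).
Layer 0: {0}
Layer 1: {2}  now seen {0,2}
Reach set: {0,2}

Answer: UNREACHABLE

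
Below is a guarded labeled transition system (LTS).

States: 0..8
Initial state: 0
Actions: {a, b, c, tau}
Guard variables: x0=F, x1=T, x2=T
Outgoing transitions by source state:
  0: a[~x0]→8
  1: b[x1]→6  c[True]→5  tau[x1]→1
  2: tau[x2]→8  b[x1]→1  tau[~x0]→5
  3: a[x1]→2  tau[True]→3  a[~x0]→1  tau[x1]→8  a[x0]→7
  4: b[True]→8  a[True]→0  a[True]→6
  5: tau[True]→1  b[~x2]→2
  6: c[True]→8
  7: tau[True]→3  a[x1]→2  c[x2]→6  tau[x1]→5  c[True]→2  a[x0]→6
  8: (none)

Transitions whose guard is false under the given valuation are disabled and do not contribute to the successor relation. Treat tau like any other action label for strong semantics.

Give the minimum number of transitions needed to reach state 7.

Answer: UNREACHABLE

Trace:
Breadth-first toward 7:
  depth 0: {0}
  depth 1: {8}
7 never appears.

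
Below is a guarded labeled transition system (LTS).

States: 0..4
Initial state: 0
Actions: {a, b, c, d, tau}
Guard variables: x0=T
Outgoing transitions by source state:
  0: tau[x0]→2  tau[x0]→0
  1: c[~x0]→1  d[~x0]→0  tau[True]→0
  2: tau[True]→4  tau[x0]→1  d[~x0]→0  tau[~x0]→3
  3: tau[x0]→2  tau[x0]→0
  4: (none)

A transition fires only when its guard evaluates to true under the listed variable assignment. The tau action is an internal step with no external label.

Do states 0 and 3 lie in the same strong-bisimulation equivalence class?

Answer: BISIMILAR

Working:
Refine partition for ~:
  round 0: {{0,1,2,3,4}}
  round 1: {{0,1,2,3},{4}}
  round 2: {{0,1,3},{2},{4}}
  round 3: {{0,3},{1},{2},{4}}
stable after 4 split(s): 4 block(s)
[0]={0,3}  [3]={0,3}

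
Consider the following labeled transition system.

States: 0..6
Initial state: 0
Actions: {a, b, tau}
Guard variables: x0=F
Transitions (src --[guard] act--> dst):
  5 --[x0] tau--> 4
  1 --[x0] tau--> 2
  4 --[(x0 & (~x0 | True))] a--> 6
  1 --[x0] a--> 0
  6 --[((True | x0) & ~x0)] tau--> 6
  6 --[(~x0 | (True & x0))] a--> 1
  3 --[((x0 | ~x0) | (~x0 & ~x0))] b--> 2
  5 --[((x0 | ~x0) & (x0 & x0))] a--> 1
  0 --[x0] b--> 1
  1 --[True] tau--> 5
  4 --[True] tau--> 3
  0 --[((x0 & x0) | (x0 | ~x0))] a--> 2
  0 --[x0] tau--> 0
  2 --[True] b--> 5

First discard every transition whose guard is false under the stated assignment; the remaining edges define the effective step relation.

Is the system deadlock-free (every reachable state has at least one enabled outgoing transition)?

Answer: DEADLOCK at state 5

Trace:
R = {0,2,5}
  0: a→2  [1 exit(s)]
  2: b→5  [1 exit(s)]
  5: ∅  [STUCK]
Path to 5: a·b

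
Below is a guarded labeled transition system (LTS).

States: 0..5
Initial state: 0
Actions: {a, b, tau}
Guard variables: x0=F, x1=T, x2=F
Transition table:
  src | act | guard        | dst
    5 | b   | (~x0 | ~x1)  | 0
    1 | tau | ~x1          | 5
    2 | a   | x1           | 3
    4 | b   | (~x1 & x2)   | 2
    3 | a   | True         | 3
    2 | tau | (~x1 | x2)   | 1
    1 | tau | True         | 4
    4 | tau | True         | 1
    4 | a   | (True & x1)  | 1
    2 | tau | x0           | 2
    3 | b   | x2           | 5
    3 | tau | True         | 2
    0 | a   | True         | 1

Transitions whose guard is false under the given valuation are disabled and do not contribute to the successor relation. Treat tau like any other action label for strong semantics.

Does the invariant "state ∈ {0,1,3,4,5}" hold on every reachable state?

Answer: INVARIANT HOLDS

Trace:
Allowed set {0,1,3,4,5}
R = {0,1,4}
  0: safe
  1: safe
  4: safe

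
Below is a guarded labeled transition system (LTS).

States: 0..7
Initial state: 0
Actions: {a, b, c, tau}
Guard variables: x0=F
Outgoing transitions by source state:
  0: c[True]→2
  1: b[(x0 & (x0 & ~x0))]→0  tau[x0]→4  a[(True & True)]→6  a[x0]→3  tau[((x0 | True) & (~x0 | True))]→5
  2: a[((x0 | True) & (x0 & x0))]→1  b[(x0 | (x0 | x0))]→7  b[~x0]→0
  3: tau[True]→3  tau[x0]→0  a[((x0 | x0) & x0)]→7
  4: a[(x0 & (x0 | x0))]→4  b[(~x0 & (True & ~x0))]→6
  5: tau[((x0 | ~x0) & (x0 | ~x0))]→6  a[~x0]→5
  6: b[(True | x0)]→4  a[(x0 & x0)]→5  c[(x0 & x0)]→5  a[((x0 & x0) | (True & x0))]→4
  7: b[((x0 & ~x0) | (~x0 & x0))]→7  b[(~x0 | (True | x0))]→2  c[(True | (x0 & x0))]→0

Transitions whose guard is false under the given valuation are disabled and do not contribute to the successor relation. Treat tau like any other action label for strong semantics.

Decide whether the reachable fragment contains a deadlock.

Answer: DEADLOCK-FREE

Working:
R = {0,2}
  0: c→2  [deg 1]
  2: b→0  [deg 1]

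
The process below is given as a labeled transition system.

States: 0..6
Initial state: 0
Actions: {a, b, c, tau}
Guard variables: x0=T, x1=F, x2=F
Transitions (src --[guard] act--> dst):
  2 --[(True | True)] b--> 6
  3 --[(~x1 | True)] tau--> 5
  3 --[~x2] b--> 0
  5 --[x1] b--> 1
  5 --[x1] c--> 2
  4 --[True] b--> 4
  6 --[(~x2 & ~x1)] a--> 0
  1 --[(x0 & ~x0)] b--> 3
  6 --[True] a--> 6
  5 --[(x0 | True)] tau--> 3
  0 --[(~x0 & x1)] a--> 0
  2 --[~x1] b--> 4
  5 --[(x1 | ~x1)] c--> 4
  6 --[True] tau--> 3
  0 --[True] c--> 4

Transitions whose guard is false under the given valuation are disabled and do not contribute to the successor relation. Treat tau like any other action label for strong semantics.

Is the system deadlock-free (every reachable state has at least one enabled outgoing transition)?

R = {0,4}
  0: c→4  [1 exit(s)]
  4: b→4  [1 exit(s)]

Answer: DEADLOCK-FREE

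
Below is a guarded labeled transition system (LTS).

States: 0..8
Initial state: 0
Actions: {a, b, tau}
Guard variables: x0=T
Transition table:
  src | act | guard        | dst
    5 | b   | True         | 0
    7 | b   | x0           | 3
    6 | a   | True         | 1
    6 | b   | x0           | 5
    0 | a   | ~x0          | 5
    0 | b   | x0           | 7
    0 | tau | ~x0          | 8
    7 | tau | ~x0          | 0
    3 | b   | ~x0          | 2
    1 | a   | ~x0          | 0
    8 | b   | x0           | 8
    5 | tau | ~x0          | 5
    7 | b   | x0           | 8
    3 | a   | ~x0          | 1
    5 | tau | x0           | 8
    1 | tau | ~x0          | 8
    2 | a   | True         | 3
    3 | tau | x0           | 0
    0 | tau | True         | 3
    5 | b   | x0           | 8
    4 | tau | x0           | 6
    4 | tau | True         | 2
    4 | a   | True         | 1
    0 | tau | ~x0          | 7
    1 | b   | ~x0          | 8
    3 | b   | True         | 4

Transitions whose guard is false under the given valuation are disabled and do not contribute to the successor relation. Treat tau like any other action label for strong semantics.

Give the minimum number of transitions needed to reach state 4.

Answer: 2

Working:
Layered search for 4:
  Layer 0: {0}
  Layer 1: {3,7}
  Layer 2: {4,8}
4 enters at depth 2; path tau·b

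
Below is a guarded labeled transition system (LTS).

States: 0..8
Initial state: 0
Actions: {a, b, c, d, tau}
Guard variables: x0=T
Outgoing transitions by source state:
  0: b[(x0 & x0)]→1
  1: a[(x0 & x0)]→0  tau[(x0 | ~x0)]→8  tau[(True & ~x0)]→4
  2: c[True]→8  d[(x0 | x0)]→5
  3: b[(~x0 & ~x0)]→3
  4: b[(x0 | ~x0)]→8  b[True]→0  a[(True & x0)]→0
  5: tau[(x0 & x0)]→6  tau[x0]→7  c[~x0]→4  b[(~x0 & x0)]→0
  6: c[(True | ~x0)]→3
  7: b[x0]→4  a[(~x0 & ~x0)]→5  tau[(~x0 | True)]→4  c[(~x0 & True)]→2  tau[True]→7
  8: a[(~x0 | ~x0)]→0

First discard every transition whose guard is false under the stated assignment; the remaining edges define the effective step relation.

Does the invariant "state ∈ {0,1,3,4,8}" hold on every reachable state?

Answer: INVARIANT HOLDS

Working:
Inv-set: {0,1,3,4,8}
R = {0,1,8}
  0: safe
  1: safe
  8: safe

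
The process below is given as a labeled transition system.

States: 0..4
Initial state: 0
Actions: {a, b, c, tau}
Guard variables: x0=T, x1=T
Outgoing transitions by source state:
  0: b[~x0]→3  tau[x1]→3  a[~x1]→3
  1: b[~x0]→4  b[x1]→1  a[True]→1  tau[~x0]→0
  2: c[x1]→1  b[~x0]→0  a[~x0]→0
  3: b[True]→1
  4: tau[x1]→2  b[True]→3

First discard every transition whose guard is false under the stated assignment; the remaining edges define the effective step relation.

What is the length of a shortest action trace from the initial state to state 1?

Answer: 2

Trace:
Layered search for 1:
  depth 0: {0}
  depth 1: {3}
  depth 2: {1}
first hit 1 at d=2 via tau·b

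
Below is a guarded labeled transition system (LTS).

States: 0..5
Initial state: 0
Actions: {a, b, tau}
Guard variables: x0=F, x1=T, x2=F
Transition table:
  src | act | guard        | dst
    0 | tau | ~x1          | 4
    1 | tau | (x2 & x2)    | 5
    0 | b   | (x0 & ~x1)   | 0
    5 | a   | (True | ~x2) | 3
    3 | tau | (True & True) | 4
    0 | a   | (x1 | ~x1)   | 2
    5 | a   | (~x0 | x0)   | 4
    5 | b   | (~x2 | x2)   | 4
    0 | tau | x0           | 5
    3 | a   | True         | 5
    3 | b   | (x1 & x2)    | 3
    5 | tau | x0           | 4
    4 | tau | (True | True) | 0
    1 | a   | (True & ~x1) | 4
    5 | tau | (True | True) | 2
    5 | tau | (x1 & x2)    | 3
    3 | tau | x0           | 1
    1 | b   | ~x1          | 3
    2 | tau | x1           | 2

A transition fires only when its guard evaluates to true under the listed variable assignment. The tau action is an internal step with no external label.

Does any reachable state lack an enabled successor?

R = {0,2}
  0: a→2  [deg 1]
  2: tau→2  [deg 1]

Answer: DEADLOCK-FREE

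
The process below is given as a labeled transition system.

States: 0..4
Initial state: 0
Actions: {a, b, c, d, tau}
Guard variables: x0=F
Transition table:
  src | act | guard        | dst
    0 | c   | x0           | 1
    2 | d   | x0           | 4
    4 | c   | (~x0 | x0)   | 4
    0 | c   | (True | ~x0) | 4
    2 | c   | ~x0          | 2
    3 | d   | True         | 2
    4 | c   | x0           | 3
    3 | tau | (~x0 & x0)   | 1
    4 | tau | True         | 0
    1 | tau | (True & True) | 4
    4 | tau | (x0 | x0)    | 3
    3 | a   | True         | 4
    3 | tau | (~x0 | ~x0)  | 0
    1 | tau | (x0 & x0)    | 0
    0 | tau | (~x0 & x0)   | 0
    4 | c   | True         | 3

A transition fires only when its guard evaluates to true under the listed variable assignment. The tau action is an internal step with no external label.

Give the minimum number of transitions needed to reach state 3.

Breadth-first toward 3:
  Layer 0: {0}
  Layer 1: {4}
  Layer 2: {3}
depth(3)=2, e.g. c·c

Answer: 2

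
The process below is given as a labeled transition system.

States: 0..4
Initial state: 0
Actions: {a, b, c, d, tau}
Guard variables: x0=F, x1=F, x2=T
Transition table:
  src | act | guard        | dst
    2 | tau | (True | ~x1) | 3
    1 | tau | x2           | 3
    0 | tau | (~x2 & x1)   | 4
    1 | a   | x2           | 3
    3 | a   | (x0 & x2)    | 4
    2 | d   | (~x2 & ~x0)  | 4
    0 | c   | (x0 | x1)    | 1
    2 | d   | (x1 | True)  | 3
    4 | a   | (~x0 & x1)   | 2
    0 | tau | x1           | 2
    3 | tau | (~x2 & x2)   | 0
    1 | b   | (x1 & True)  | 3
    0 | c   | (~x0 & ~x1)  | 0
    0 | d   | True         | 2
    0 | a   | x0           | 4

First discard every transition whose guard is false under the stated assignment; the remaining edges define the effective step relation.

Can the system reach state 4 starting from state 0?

Guard filter leaves 6 enabled edge(s).
Layer 0: {0}
Layer 1: {2}  total {0,2}
Layer 2: {3}  total {0,2,3}
Reachable = {0,2,3}

Answer: UNREACHABLE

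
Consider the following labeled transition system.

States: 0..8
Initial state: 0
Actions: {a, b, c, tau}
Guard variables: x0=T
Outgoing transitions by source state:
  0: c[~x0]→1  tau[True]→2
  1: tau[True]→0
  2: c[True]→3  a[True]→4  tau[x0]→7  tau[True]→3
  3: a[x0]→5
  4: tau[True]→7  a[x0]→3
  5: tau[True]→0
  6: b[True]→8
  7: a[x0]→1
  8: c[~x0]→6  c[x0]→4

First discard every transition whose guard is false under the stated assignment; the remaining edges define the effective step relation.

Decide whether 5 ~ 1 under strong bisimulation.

Compute ~ classes (split until stable):
  π0 = {{0,1,2,3,4,5,6,7,8}}
  π1 = {{0,1,5},{2},{3,7},{4},{6},{8}}
  π2 = {{0},{1,5},{2},{3,7},{4},{6},{8}}
Fixed point at round 3; 7 class(es).
5∈{1,5}, 1∈{1,5}

Answer: BISIMILAR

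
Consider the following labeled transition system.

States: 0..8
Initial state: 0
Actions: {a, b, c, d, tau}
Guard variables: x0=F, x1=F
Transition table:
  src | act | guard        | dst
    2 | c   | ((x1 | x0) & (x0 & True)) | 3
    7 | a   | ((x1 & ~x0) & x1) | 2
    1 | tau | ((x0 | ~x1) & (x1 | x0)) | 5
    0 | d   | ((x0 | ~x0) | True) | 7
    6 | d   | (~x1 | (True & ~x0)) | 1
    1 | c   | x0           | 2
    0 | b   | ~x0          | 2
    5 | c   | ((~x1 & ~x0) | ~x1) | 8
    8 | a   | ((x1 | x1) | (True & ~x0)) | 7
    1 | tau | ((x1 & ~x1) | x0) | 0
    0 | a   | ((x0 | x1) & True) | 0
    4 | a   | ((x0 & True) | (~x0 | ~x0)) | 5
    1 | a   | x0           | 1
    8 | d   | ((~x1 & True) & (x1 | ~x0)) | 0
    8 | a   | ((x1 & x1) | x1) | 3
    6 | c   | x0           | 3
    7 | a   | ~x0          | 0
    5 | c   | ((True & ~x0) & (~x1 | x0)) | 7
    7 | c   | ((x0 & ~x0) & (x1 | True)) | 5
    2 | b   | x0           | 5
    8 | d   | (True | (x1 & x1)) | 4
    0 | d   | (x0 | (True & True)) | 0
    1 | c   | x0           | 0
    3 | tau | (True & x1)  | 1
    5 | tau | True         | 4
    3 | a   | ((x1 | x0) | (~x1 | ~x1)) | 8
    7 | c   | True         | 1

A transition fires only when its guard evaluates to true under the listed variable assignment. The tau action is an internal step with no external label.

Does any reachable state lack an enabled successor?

Answer: DEADLOCK at state 1

Analysis:
Reach set: {0,1,2,7}
  0: b→2  d→0  d→7  [3 out]
  1: ∅  [STUCK]
  2: ∅  [STUCK]
  7: a→0  c→1  [2 out]
witness 1: d·c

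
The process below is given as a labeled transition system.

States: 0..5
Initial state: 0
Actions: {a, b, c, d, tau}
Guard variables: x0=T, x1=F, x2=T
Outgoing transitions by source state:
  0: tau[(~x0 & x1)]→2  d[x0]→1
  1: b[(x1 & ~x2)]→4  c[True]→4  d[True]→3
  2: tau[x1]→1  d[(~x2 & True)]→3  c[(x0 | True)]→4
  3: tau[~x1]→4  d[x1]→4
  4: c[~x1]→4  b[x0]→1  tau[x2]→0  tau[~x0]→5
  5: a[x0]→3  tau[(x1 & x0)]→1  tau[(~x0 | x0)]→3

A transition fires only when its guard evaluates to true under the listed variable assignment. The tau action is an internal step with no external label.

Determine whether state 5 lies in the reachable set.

Answer: UNREACHABLE

Trace:
After dropping false guards: 10 live edges.
Layer 0: {0}
Layer 1: {1}  total {0,1}
Layer 2: {3,4}  total {0,1,3,4}
Reachable = {0,1,3,4}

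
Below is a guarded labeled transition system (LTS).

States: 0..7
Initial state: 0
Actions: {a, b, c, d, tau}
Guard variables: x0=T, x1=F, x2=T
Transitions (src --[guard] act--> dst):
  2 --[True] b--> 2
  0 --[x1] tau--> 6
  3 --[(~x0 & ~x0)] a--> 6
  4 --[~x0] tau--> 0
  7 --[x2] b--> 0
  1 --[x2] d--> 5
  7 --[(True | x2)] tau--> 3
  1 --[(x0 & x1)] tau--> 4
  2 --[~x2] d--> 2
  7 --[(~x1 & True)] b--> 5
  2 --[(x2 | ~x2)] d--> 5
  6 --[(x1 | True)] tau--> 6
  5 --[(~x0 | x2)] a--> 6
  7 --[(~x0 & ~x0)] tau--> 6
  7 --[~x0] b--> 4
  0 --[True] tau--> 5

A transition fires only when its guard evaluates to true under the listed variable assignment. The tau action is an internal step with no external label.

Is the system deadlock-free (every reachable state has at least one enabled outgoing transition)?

R = {0,5,6}
  0: tau→5  [1 out]
  5: a→6  [1 out]
  6: tau→6  [1 out]

Answer: DEADLOCK-FREE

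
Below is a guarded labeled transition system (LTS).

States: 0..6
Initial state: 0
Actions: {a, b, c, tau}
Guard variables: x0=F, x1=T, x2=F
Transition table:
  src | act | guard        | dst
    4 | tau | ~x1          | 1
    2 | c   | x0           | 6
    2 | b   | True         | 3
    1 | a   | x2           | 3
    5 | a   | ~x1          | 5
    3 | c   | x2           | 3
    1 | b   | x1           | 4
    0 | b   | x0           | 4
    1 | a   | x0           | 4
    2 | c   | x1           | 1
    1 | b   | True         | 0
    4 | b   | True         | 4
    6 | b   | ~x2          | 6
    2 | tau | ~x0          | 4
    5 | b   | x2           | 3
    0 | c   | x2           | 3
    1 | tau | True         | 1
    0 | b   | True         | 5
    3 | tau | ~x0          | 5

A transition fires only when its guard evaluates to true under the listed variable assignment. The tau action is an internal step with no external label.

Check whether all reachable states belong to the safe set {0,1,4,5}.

Safe = {0,1,4,5}
R = {0,5}
  0: safe
  5: safe

Answer: INVARIANT HOLDS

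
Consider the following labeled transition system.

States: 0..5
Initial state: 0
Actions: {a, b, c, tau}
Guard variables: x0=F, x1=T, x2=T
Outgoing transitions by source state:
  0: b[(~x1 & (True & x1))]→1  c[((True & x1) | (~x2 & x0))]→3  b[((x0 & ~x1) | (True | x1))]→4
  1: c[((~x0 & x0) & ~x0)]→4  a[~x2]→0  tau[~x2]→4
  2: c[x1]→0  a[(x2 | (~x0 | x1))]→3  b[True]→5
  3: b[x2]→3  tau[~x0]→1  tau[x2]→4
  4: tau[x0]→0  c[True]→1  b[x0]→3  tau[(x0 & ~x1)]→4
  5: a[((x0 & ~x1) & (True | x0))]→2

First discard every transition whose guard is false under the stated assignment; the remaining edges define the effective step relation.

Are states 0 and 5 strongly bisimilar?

Compute ~ classes (split until stable):
  P[0] = {{0,1,2,3,4,5}}
  P[1] = {{0},{1,5},{2},{3},{4}}
stable after 2 split(s): 5 block(s)
0∈{0}, 5∈{1,5}

Answer: NOT BISIMILAR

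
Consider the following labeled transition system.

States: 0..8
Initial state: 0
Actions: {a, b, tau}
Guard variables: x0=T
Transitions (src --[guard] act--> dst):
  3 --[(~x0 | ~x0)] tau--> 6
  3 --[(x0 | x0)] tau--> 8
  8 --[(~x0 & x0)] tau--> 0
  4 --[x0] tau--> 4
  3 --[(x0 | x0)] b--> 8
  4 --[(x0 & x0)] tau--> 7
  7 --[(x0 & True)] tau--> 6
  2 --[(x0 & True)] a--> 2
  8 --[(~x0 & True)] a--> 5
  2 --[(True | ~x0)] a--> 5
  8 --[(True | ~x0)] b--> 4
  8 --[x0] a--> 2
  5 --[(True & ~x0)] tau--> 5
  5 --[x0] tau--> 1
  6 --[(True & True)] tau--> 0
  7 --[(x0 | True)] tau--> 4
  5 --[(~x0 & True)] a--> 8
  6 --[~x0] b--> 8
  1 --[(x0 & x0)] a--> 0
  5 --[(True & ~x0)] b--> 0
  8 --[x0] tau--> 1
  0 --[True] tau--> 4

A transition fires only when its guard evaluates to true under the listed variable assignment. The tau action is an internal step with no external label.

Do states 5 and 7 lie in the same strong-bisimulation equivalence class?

Answer: NOT BISIMILAR

Analysis:
Refine partition for ~:
  π0 = {{0,1,2,3,4,5,6,7,8}}
  π1 = {{0,4,5,6,7},{1,2},{3},{8}}
  π2 = {{0,4,6,7},{1},{2},{3},{5},{8}}
6 equivalence class(es) (converged in 3)
class of 5: {5}; class of 7: {0,4,6,7}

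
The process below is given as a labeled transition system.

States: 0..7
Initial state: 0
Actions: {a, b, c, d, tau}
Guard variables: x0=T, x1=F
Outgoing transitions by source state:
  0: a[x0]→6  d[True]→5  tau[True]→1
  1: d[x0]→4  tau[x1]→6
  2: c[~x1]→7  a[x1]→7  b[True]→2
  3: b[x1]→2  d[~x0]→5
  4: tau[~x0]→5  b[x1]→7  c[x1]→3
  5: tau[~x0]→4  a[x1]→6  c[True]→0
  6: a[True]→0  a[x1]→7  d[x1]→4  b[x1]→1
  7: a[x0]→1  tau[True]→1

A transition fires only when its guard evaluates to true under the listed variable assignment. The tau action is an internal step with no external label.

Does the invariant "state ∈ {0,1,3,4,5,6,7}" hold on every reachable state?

Answer: INVARIANT HOLDS

Analysis:
Allowed set {0,1,3,4,5,6,7}
Reach set: {0,1,4,5,6}
  0: ok
  1: ok
  4: ok
  5: ok
  6: ok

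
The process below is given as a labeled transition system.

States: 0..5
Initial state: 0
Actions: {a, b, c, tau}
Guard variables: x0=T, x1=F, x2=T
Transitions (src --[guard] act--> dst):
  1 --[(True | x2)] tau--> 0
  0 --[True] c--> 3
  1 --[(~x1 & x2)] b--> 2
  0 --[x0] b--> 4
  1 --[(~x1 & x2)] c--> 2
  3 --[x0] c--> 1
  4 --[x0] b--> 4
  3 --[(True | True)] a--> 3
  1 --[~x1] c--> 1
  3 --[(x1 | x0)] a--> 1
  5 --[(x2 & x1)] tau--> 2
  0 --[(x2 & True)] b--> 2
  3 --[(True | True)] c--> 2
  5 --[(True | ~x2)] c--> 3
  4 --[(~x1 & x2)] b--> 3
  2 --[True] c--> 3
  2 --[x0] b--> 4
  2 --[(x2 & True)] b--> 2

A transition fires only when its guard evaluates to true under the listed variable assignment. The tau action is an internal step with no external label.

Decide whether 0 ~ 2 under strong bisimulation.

Answer: BISIMILAR

Trace:
Compute ~ classes (split until stable):
  round 0: {{0,1,2,3,4,5}}
  round 1: {{0,2},{1},{3},{4},{5}}
stable after 2 split(s): 5 block(s)
class of 0: {0,2}; class of 2: {0,2}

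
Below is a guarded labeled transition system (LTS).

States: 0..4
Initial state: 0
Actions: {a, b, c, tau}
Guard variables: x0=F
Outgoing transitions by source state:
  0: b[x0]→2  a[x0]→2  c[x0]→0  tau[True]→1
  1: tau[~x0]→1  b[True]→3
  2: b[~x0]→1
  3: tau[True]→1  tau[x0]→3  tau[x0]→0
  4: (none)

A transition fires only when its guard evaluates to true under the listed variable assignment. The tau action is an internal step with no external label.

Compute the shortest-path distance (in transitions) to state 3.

Breadth-first toward 3:
  depth 0: {0}
  depth 1: {1}
  depth 2: {3}
depth(3)=2, e.g. tau·b

Answer: 2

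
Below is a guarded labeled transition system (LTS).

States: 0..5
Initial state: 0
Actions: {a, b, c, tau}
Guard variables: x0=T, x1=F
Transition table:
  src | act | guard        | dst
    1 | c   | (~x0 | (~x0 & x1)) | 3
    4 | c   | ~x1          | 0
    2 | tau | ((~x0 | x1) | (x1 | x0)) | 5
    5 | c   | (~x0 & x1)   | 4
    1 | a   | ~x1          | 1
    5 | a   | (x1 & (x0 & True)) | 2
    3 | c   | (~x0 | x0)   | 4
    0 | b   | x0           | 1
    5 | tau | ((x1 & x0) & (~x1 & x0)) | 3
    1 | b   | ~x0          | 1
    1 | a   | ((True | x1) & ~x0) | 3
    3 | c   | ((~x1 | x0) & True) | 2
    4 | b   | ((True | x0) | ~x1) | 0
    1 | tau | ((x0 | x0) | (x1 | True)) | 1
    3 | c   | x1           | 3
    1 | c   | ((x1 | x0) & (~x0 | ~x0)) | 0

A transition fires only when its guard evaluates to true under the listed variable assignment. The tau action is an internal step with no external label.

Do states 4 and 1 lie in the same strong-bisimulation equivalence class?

Bisimulation quotient by refinement:
  P[0] = {{0,1,2,3,4,5}}
  P[1] = {{0},{1},{2},{3},{4},{5}}
6 equivalence class(es) (converged in 2)
4∈{4}, 1∈{1}

Answer: NOT BISIMILAR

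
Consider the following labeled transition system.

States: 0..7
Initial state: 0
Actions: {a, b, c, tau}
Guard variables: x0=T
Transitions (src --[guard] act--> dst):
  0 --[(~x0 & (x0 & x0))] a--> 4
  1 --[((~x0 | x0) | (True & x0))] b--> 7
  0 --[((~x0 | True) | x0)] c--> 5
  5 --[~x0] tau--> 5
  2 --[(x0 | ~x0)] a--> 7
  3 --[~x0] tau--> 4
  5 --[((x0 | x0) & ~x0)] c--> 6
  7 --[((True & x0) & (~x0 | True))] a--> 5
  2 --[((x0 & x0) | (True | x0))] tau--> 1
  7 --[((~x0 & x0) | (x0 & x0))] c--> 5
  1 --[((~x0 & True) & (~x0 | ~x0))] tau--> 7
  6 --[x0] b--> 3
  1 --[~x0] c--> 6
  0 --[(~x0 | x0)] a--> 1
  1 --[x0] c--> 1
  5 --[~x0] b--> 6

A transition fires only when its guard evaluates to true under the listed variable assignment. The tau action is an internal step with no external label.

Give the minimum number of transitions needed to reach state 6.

Layered search for 6:
  L0 = {0}
  L1 = {1,5}
  L2 = {7}
6 never appears.

Answer: UNREACHABLE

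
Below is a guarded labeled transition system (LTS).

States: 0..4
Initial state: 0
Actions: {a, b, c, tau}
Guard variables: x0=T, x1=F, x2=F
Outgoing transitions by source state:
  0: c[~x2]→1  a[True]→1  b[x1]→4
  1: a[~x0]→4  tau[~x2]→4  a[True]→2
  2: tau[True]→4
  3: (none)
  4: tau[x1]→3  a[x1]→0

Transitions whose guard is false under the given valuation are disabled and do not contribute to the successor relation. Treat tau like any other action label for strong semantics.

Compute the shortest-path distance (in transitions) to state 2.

Answer: 2

Analysis:
Layered search for 2:
  Layer 0: {0}
  Layer 1: {1}
  Layer 2: {2,4}
depth(2)=2, e.g. a·a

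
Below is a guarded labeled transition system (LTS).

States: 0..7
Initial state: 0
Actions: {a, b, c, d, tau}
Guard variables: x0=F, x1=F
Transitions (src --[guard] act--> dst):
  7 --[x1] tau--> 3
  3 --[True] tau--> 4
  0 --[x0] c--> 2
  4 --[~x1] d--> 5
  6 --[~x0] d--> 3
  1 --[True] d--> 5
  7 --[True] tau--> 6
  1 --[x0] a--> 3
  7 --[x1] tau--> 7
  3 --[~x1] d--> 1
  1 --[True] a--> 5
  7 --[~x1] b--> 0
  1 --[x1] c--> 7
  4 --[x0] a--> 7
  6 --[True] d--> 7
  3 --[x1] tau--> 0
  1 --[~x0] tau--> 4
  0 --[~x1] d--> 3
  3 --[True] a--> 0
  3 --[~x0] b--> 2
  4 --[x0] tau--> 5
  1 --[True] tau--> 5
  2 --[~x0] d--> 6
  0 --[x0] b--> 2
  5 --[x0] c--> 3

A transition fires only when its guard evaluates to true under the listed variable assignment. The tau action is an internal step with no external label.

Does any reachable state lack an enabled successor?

Answer: DEADLOCK at state 5

Analysis:
Reach set: {0,1,2,3,4,5,6,7}
  0: d→3  [1 exit(s)]
  1: a→5  d→5  tau→4  tau→5  [4 exit(s)]
  2: d→6  [1 exit(s)]
  3: a→0  b→2  d→1  tau→4  [4 exit(s)]
  4: d→5  [1 exit(s)]
  5: ∅  [no exit]
  6: d→3  d→7  [2 exit(s)]
  7: b→0  tau→6  [2 exit(s)]
trace reaching 5: d·tau·d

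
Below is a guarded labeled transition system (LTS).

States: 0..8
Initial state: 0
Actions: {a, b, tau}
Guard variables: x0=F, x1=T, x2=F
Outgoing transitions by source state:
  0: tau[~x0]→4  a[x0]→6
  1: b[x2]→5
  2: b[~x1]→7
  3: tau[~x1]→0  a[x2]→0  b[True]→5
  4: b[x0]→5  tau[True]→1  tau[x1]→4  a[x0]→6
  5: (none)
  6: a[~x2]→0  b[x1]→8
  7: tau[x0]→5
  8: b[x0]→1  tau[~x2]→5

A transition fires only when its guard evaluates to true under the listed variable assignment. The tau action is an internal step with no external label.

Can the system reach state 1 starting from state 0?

After dropping false guards: 7 live edges.
depth 0: {0}
depth 1: {4}  cumulative {0,4}
depth 2: {1}  cumulative {0,1,4}
Reachable = {0,1,4}
Path to 1: tau·tau

Answer: REACHABLE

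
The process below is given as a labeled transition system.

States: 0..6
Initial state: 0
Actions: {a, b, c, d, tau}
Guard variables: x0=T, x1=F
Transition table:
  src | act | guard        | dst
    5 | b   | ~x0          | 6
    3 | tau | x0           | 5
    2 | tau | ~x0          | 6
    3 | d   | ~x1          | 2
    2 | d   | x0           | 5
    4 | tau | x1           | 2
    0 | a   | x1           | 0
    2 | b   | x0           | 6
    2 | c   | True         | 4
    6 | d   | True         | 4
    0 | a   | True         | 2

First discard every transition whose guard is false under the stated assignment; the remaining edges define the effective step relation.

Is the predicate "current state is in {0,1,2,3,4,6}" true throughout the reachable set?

Answer: INVARIANT VIOLATED at state 5

Trace:
Safe = {0,1,2,3,4,6}
Reachable = {0,2,4,5,6}
  0: ✓
  2: ✓
  4: ✓
  5: ✗ unsafe
  6: ✓
counterexample path to 5: a·d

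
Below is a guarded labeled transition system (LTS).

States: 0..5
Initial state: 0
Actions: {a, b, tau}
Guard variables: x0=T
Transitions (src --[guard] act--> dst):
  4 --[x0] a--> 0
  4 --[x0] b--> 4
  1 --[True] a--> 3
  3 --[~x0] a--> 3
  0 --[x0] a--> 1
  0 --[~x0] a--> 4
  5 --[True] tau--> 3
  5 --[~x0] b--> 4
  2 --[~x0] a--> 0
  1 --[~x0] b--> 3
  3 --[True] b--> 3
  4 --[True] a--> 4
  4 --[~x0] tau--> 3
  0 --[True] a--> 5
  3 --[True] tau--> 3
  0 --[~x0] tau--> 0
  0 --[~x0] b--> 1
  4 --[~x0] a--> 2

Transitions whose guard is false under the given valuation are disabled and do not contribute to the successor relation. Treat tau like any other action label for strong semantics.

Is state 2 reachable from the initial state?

Answer: UNREACHABLE

Trace:
After dropping false guards: 9 live edges.
depth 0: {0}
depth 1: {1,5}  cumulative {0,1,5}
depth 2: {3}  cumulative {0,1,3,5}
R = {0,1,3,5}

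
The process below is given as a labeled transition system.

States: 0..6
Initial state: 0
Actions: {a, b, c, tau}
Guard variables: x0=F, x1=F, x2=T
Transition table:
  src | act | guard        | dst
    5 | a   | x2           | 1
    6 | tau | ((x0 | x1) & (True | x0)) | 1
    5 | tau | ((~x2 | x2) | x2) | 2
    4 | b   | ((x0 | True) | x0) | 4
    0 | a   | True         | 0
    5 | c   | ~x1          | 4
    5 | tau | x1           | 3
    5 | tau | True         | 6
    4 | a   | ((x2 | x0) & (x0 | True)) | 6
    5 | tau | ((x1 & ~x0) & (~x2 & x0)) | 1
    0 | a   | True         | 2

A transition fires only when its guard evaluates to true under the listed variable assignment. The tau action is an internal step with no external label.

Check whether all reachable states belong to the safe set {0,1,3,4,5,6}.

Inv-set: {0,1,3,4,5,6}
R = {0,2}
  0: ✓
  2: VIOLATES
reach 2 via a — violates

Answer: INVARIANT VIOLATED at state 2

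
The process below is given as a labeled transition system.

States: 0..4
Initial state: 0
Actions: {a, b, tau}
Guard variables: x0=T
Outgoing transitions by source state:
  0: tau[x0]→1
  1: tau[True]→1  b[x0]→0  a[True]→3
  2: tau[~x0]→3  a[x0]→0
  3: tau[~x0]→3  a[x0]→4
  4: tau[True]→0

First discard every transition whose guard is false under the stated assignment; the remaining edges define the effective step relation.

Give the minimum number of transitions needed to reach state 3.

Layered search for 3:
  Layer 0: {0}
  Layer 1: {1}
  Layer 2: {3}
depth(3)=2, e.g. tau·a

Answer: 2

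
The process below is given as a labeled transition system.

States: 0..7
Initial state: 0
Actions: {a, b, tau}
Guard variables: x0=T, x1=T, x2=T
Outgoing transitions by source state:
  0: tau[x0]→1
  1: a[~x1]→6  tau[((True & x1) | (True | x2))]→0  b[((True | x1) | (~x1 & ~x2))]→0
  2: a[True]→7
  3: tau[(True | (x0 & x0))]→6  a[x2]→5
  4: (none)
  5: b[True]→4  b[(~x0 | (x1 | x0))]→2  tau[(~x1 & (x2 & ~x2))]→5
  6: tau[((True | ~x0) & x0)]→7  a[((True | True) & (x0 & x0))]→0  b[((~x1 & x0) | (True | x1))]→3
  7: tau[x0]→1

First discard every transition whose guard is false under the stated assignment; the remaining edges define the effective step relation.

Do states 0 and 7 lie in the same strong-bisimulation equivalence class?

Answer: BISIMILAR

Working:
Refine partition for ~:
  P[0] = {{0,1,2,3,4,5,6,7}}
  P[1] = {{0,7},{1},{2},{3},{4},{5},{6}}
Fixed point at round 2; 7 class(es).
0∈{0,7}, 7∈{0,7}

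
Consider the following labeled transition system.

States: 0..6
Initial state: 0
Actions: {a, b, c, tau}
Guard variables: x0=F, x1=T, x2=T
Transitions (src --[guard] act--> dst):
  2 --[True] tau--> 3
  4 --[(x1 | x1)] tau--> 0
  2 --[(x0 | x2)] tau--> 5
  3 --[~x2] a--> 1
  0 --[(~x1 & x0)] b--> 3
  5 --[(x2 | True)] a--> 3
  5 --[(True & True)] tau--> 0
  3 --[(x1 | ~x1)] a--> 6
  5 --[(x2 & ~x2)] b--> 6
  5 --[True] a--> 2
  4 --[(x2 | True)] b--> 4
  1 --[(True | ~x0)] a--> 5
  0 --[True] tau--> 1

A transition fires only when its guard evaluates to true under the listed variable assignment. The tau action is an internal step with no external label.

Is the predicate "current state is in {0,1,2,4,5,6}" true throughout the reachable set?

Answer: INVARIANT VIOLATED at state 3

Trace:
Allowed set {0,1,2,4,5,6}
R = {0,1,2,3,5,6}
  0: ✓
  1: ✓
  2: ✓
  3: ✗ unsafe
  5: ✓
  6: ✓
counterexample path to 3: tau·a·a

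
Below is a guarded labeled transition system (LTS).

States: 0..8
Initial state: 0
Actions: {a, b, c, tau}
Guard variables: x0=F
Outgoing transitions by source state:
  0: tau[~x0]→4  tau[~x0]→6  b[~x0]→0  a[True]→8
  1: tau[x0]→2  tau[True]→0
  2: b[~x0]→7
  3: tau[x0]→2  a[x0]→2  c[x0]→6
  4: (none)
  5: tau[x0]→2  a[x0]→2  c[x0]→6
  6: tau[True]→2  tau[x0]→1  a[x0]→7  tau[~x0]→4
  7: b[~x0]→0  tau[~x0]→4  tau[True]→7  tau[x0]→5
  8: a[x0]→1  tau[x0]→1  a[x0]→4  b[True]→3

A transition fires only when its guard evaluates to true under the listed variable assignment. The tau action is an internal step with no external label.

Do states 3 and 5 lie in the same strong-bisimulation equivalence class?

Compute ~ classes (split until stable):
  P[0] = {{0,1,2,3,4,5,6,7,8}}
  P[1] = {{0},{1,6},{2,8},{3,4,5},{7}}
  P[2] = {{0},{1},{2},{3,4,5},{6},{7},{8}}
7 equivalence class(es) (converged in 3)
[3]={3,4,5}  [5]={3,4,5}

Answer: BISIMILAR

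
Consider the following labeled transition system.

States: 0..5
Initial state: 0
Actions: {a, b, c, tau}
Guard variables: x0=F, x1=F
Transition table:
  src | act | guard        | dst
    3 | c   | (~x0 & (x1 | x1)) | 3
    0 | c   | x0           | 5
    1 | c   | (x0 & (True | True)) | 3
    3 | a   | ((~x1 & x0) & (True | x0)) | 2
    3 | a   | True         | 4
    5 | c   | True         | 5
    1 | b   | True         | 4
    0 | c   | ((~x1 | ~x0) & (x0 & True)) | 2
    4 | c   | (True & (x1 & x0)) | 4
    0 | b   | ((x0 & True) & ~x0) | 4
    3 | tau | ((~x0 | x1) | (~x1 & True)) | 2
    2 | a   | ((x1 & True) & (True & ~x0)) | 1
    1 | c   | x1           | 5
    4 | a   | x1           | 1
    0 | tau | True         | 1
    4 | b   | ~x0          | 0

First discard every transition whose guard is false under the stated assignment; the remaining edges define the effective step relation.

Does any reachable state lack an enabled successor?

Answer: DEADLOCK-FREE

Trace:
Reachable = {0,1,4}
  0: tau→1  [1 exit(s)]
  1: b→4  [1 exit(s)]
  4: b→0  [1 exit(s)]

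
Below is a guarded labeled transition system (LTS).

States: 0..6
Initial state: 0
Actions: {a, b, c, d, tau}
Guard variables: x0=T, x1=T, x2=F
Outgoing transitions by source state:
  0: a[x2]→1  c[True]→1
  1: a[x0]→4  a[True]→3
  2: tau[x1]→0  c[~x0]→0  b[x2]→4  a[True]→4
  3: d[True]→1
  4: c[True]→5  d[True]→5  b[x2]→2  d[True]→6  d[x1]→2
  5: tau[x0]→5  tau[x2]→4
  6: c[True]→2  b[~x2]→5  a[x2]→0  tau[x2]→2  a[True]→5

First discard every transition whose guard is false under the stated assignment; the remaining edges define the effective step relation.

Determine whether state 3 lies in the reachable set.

After dropping false guards: 14 live edges.
L0 = {0}
L1 = {1}  now seen {0,1}
L2 = {3,4}  now seen {0,1,3,4}
L3 = {2,5,6}  now seen {0,1,2,3,4,5,6}
Reach set: {0,1,2,3,4,5,6}
Path to 3: c·a

Answer: REACHABLE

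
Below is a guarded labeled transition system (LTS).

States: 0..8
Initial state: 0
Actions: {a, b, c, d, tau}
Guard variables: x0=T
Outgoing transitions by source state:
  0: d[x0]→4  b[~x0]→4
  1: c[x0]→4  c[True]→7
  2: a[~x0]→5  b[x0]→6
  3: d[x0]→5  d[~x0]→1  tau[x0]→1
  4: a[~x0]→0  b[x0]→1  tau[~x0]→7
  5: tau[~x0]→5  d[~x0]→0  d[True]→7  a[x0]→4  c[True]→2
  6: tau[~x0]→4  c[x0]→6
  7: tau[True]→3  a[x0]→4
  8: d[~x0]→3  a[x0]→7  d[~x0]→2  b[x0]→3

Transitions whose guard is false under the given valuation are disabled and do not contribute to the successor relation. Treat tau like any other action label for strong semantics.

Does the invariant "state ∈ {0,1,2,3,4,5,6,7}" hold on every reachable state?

Allowed set {0,1,2,3,4,5,6,7}
Reachable = {0,1,2,3,4,5,6,7}
  0: ok
  1: ok
  2: ok
  3: ok
  4: ok
  5: ok
  6: ok
  7: ok

Answer: INVARIANT HOLDS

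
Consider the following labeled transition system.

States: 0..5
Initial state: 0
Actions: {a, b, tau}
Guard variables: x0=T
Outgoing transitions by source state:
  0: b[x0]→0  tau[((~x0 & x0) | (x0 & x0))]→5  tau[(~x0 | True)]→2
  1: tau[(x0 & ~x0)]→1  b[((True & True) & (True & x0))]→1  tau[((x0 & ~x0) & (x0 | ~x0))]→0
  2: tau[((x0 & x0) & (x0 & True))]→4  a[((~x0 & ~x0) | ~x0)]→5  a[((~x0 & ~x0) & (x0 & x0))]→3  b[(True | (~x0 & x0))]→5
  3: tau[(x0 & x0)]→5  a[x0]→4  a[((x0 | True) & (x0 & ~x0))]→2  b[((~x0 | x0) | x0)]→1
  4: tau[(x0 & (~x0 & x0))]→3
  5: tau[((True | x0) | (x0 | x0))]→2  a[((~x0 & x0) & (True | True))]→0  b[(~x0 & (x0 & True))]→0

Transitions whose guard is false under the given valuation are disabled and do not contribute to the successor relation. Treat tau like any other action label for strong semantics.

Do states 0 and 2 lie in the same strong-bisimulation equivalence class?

Answer: NOT BISIMILAR

Analysis:
Bisimulation quotient by refinement:
  round 0: {{0,1,2,3,4,5}}
  round 1: {{0,2},{1},{3},{4},{5}}
  round 2: {{0},{1},{2},{3},{4},{5}}
Fixed point at round 3; 6 class(es).
[0]={0}  [2]={2}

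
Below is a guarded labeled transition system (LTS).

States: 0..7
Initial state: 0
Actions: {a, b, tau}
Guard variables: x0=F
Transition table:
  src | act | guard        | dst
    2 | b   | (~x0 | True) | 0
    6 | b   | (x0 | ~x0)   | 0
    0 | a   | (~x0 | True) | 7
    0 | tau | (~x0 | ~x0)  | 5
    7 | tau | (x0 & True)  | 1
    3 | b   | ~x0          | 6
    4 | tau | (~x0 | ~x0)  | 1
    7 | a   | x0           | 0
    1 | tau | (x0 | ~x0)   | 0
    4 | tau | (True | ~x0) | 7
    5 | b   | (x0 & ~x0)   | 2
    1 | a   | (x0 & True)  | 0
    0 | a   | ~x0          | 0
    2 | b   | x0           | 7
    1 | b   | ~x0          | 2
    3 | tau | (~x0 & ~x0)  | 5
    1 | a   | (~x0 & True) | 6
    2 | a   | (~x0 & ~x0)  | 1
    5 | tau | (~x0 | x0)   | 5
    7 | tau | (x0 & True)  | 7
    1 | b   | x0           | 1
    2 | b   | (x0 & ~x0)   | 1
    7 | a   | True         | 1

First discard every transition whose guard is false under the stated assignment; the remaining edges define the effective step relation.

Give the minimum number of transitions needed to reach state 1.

Answer: 2

Analysis:
Layered search for 1:
  depth 0: {0}
  depth 1: {5,7}
  depth 2: {1}
depth(1)=2, e.g. a·a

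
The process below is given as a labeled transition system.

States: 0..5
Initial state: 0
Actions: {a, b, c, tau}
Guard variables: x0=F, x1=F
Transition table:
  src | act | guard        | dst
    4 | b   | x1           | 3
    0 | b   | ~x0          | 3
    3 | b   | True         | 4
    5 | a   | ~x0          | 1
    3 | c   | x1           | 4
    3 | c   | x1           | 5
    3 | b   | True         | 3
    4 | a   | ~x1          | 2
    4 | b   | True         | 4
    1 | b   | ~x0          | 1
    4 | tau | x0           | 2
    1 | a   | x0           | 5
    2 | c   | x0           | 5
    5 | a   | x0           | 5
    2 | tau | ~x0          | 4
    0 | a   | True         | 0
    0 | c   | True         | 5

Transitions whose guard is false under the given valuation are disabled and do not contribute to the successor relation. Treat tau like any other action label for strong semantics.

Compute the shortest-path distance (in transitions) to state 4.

Breadth-first toward 4:
  depth 0: {0}
  depth 1: {3,5}
  depth 2: {1,4}
4 enters at depth 2; path b·b

Answer: 2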